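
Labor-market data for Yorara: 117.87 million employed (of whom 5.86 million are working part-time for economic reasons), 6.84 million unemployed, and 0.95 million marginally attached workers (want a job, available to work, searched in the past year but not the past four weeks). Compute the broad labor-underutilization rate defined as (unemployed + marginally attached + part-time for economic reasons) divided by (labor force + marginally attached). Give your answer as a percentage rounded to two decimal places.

Broad underutilization rate ≈ 10.86%.

Labor force = 117.87 + 6.84 = 124.71 million.
Numerator = 6.84 + 0.95 + 5.86 = 13.65 million.
Denominator = 124.71 + 0.95 = 125.66 million.
Broad rate = 13.65 / 125.66 = 10.86%.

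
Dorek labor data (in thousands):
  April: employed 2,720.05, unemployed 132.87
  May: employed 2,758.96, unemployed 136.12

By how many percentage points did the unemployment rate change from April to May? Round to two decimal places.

The unemployment rate changed by +0.04 percentage points.

April: labor force = 2,720.05 + 132.87 = 2,852.92; u = 132.87/2,852.92 = 4.66%.
May: labor force = 2,758.96 + 136.12 = 2,895.08; u = 136.12/2,895.08 = 4.70%.
Change = 4.70% − 4.66% = +0.04 pp.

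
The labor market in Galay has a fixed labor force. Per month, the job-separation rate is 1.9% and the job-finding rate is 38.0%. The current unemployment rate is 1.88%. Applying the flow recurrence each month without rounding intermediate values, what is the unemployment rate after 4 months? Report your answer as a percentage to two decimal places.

Unemployment rate after four months ≈ 4.39%.

With a fixed labor force, u_{t+1} = u_t + s·(1−u_t) − f·u_t = u_t·(1−s−f) + s.
Here 1−s−f = 0.601 and s = 0.019.
u_1 = 0.018800 × 0.601 + 0.019 = 0.030299.
u_2 = 0.030299 × 0.601 + 0.019 = 0.037210.
u_3 = 0.037210 × 0.601 + 0.019 = 0.041363.
u_4 = 0.041363 × 0.601 + 0.019 = 0.043859.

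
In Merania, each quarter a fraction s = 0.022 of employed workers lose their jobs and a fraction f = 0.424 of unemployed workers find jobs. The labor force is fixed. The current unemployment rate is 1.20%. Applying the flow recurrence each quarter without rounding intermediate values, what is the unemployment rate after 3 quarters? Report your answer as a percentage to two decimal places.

Unemployment rate after three quarters ≈ 4.30%.

With a fixed labor force, u_{t+1} = u_t + s·(1−u_t) − f·u_t = u_t·(1−s−f) + s.
Here 1−s−f = 0.554 and s = 0.022.
u_1 = 0.012000 × 0.554 + 0.022 = 0.028648.
u_2 = 0.028648 × 0.554 + 0.022 = 0.037871.
u_3 = 0.037871 × 0.554 + 0.022 = 0.042981.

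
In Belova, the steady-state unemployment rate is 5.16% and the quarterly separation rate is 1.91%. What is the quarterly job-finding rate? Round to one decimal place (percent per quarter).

From u* = s/(s+f): f = s·(1−u)/u.
f = 1.91 × (1 − 0.0516) / 0.0516 = 1.8114 / 0.0516 ≈ 35.1% per quarter.

Job-finding rate ≈ 35.1% per quarter.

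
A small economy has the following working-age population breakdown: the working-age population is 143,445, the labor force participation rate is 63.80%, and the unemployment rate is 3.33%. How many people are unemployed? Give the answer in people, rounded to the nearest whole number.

Labor force = 0.6380 × 143,445 = 91,518.
Unemployed = 0.0333 × 91,518 ≈ 3,048.

About 3,048 are unemployed.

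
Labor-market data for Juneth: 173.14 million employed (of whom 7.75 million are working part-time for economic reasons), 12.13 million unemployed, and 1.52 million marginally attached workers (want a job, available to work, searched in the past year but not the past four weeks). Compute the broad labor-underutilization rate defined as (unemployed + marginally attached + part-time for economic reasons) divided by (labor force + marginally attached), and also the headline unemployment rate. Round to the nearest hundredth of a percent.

Broad underutilization rate ≈ 11.46%; headline unemployment rate ≈ 6.55%.

Labor force = 173.14 + 12.13 = 185.27 million.
Numerator = 12.13 + 1.52 + 7.75 = 21.40 million.
Denominator = 185.27 + 1.52 = 186.79 million.
Broad rate = 21.40 / 186.79 = 11.46%.
Headline unemployment rate = 12.13 / 185.27 = 6.55%.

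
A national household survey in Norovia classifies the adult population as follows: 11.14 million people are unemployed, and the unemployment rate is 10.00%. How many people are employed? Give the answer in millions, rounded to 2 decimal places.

Labor force = U / u = 11.14 / 0.1000 ≈ 111.40 million.
Employed = labor force − unemployed = 111.40 − 11.14 = 100.26 million.

About 100.26 million are employed.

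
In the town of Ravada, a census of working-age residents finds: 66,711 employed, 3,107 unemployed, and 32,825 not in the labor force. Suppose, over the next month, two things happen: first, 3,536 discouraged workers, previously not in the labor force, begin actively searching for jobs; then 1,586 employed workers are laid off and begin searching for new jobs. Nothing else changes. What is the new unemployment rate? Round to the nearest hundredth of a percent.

Initially, labor force = 66,711 + 3,107 = 69,818, so u = 3,107/69,818 = 4.45%.
After the first change, unemployed and labor force both rise by 3,536 → E = 66,711, U = 6,643, labor force = 73,354.
After the second change, employed falls and unemployed rises by 1,586; labor force unchanged → E = 65,125, U = 8,229, labor force = 73,354.
New unemployment rate = 8,229 / 73,354 = 11.22%.

New unemployment rate ≈ 11.22%.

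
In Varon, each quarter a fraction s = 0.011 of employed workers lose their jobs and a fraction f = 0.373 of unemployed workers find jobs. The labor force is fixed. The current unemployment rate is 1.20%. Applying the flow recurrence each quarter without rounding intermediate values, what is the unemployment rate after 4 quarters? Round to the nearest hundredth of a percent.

With a fixed labor force, u_{t+1} = u_t + s·(1−u_t) − f·u_t = u_t·(1−s−f) + s.
Here 1−s−f = 0.616 and s = 0.011.
u_1 = 0.012000 × 0.616 + 0.011 = 0.018392.
u_2 = 0.018392 × 0.616 + 0.011 = 0.022329.
u_3 = 0.022329 × 0.616 + 0.011 = 0.024755.
u_4 = 0.024755 × 0.616 + 0.011 = 0.026249.

Unemployment rate after four quarters ≈ 2.62%.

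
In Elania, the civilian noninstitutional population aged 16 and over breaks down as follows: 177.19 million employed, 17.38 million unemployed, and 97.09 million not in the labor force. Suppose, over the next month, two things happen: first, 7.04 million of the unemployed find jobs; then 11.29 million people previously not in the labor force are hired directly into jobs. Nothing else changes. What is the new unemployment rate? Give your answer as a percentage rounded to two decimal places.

Initially, labor force = 177.19 + 17.38 = 194.57 million, so u = 17.38/194.57 = 8.93%.
After the first change, unemployed falls and employed rises by 7.04; labor force unchanged → E = 184.23, U = 10.34, labor force = 194.57 million.
After the second change, employed and labor force both rise by 11.29; unemployed unchanged → E = 195.52, U = 10.34, labor force = 205.86 million.
New unemployment rate = 10.34 / 205.86 = 5.02%.

New unemployment rate ≈ 5.02%.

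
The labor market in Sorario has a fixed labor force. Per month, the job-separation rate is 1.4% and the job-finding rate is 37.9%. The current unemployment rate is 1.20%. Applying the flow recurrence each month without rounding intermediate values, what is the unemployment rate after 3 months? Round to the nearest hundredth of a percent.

With a fixed labor force, u_{t+1} = u_t + s·(1−u_t) − f·u_t = u_t·(1−s−f) + s.
Here 1−s−f = 0.607 and s = 0.014.
u_1 = 0.012000 × 0.607 + 0.014 = 0.021284.
u_2 = 0.021284 × 0.607 + 0.014 = 0.026919.
u_3 = 0.026919 × 0.607 + 0.014 = 0.030340.

Unemployment rate after three months ≈ 3.03%.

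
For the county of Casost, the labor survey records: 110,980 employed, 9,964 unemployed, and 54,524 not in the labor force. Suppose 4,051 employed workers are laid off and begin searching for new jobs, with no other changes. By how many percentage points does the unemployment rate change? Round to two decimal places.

The unemployment rate changes by +3.35 percentage points.

Initially, labor force = 110,980 + 9,964 = 120,944, so u = 9,964/120,944 = 8.24%.
After the change, employed falls and unemployed rises by 4,051; labor force unchanged → E = 106,929, U = 14,015, labor force = 120,944.
New unemployment rate = 14,015 / 120,944 = 11.59%.
Change = 11.59% − 8.24% = +3.35 percentage points.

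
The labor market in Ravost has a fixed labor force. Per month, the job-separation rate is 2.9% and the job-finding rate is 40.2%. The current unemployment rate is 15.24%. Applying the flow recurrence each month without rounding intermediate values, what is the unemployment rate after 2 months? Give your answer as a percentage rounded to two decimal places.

Unemployment rate after two months ≈ 9.48%.

With a fixed labor force, u_{t+1} = u_t + s·(1−u_t) − f·u_t = u_t·(1−s−f) + s.
Here 1−s−f = 0.569 and s = 0.029.
u_1 = 0.152400 × 0.569 + 0.029 = 0.115716.
u_2 = 0.115716 × 0.569 + 0.029 = 0.094842.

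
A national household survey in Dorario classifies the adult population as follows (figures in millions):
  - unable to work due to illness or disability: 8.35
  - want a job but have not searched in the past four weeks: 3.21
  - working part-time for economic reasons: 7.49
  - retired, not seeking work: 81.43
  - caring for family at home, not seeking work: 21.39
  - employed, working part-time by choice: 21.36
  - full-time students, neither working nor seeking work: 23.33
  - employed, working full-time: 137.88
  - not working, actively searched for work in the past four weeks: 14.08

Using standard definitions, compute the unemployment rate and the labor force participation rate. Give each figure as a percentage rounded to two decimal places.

Employed = 7.49 + 21.36 + 137.88 = 166.73 million (anyone who worked, including part-time for economic reasons, counts as employed).
Unemployed = 14.08 million.
Labor force = 166.73 + 14.08 = 180.81 million.
Not in labor force = 8.35 + 3.21 + 81.43 + 21.39 + 23.33 = 137.71 million (those not working and not actively searching are outside the labor force — including those who want a job but have given up searching).
Civilian working-age population = 180.81 + 137.71 = 318.52 million.
Unemployment rate = 14.08 / 180.81 = 7.79%.
Labor force participation rate = 180.81 / 318.52 = 56.77%.

Unemployment rate ≈ 7.79%; labor force participation rate ≈ 56.77%.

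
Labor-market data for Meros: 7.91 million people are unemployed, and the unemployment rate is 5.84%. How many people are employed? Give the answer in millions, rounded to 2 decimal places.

Labor force = U / u = 7.91 / 0.0584 ≈ 135.45 million.
Employed = labor force − unemployed = 135.45 − 7.91 = 127.54 million.

About 127.54 million are employed.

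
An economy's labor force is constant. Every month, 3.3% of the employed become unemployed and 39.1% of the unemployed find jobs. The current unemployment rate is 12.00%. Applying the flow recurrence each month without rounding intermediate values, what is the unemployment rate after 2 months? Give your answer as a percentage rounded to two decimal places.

Unemployment rate after two months ≈ 9.18%.

With a fixed labor force, u_{t+1} = u_t + s·(1−u_t) − f·u_t = u_t·(1−s−f) + s.
Here 1−s−f = 0.576 and s = 0.033.
u_1 = 0.120000 × 0.576 + 0.033 = 0.102120.
u_2 = 0.102120 × 0.576 + 0.033 = 0.091821.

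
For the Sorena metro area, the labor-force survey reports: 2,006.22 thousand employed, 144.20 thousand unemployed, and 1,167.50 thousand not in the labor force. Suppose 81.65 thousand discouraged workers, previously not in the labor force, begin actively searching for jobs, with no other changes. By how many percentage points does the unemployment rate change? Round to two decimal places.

Initially, labor force = 2,006.22 + 144.20 = 2,150.42 thousand, so u = 144.20/2,150.42 = 6.71%.
After the change, unemployed and labor force both rise by 81.65 → E = 2,006.22, U = 225.85, labor force = 2,232.07 thousand.
New unemployment rate = 225.85 / 2,232.07 = 10.12%.
Change = 10.12% − 6.71% = +3.41 percentage points.

The unemployment rate changes by +3.41 percentage points.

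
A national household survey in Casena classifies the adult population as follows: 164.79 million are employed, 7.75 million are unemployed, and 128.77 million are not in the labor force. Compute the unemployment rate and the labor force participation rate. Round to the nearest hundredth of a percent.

Unemployment rate ≈ 4.49%; labor force participation rate ≈ 57.26%.

Labor force = employed + unemployed = 164.79 + 7.75 = 172.54 million.
Working-age population = 172.54 + 128.77 = 301.31 million.
Unemployment rate = 7.75 / 172.54 = 4.49%.
Labor force participation rate = 172.54 / 301.31 = 57.26%.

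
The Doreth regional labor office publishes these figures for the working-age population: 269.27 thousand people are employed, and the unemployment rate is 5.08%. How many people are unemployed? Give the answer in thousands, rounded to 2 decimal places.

Let U be the number unemployed. The labor force is E + U, and U/(E+U) = 0.0508.
So U = 0.0508 × 269.27 / (1 − 0.0508) = 13.6789 / 0.9492 ≈ 14.41 thousand.

About 14.41 thousand are unemployed.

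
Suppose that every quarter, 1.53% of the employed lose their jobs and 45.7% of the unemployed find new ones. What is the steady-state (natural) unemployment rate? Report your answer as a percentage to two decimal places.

Steady-state unemployment rate ≈ 3.24%.

At steady state the flows balance: s·E = f·U, so U/(E+U) = s/(s+f).
u* = 1.53 / (1.53 + 45.7) = 1.53 / 47.23 = 3.24%.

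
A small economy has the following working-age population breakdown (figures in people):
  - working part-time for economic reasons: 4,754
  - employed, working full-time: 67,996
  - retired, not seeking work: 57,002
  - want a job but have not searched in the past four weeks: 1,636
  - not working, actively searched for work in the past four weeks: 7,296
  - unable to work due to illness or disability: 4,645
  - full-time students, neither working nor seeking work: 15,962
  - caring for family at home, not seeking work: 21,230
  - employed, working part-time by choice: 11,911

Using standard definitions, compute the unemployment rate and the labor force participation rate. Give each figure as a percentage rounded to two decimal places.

Unemployment rate ≈ 7.93%; labor force participation rate ≈ 47.79%.

Employed = 4,754 + 67,996 + 11,911 = 84,661 (anyone who worked, including part-time for economic reasons, counts as employed).
Unemployed = 7,296.
Labor force = 84,661 + 7,296 = 91,957.
Not in labor force = 57,002 + 1,636 + 4,645 + 15,962 + 21,230 = 100,475 (those not working and not actively searching are outside the labor force — including those who want a job but have given up searching).
Civilian working-age population = 91,957 + 100,475 = 192,432.
Unemployment rate = 7,296 / 91,957 = 7.93%.
Labor force participation rate = 91,957 / 192,432 = 47.79%.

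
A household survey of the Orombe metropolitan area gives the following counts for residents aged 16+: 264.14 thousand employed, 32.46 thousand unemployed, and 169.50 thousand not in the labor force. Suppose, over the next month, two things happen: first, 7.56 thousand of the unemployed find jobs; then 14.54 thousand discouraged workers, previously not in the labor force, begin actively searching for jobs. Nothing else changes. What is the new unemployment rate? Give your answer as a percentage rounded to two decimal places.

Initially, labor force = 264.14 + 32.46 = 296.60 thousand, so u = 32.46/296.60 = 10.94%.
After the first change, unemployed falls and employed rises by 7.56; labor force unchanged → E = 271.70, U = 24.90, labor force = 296.60 thousand.
After the second change, unemployed and labor force both rise by 14.54 → E = 271.70, U = 39.44, labor force = 311.14 thousand.
New unemployment rate = 39.44 / 311.14 = 12.68%.

New unemployment rate ≈ 12.68%.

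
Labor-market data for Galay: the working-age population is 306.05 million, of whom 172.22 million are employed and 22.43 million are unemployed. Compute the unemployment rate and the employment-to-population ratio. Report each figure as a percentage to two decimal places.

Unemployment rate ≈ 11.52%; employment-population ratio ≈ 56.27%.

Labor force = employed + unemployed = 172.22 + 22.43 = 194.65 million.
Unemployment rate = 22.43 / 194.65 = 11.52%.
Employment-population ratio = 172.22 / 306.05 = 56.27%.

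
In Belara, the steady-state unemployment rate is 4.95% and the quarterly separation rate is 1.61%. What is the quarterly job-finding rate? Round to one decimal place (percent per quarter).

From u* = s/(s+f): f = s·(1−u)/u.
f = 1.61 × (1 − 0.0495) / 0.0495 = 1.5303 / 0.0495 ≈ 30.9% per quarter.

Job-finding rate ≈ 30.9% per quarter.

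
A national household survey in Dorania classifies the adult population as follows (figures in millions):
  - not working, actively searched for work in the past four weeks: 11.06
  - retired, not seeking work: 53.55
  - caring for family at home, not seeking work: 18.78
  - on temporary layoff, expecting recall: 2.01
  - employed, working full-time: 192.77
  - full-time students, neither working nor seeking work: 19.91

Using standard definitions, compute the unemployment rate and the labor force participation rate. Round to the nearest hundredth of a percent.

Employed = 192.77 million.
Unemployed = 11.06 + 2.01 = 13.07 million (jobless and actively searching, or on temporary layoff).
Labor force = 192.77 + 13.07 = 205.84 million.
Not in labor force = 53.55 + 18.78 + 19.91 = 92.24 million (those not working and not actively searching are outside the labor force).
Civilian working-age population = 205.84 + 92.24 = 298.08 million.
Unemployment rate = 13.07 / 205.84 = 6.35%.
Labor force participation rate = 205.84 / 298.08 = 69.06%.

Unemployment rate ≈ 6.35%; labor force participation rate ≈ 69.06%.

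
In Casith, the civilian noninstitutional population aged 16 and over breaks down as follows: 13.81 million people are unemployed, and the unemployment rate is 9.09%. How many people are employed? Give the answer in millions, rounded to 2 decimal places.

Labor force = U / u = 13.81 / 0.0909 ≈ 151.93 million.
Employed = labor force − unemployed = 151.93 − 13.81 = 138.12 million.

About 138.12 million are employed.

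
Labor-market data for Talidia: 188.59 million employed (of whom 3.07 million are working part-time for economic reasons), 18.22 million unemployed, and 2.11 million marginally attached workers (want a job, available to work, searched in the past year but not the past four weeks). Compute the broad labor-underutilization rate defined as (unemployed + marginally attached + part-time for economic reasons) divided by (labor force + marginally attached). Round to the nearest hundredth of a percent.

Broad underutilization rate ≈ 11.20%.

Labor force = 188.59 + 18.22 = 206.81 million.
Numerator = 18.22 + 2.11 + 3.07 = 23.40 million.
Denominator = 206.81 + 2.11 = 208.92 million.
Broad rate = 23.40 / 208.92 = 11.20%.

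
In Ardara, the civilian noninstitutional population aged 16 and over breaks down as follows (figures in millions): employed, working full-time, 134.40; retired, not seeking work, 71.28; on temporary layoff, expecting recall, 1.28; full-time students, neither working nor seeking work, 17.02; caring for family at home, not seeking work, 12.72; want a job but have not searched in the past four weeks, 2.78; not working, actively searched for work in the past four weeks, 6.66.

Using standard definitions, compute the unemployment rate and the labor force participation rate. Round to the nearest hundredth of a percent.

Unemployment rate ≈ 5.58%; labor force participation rate ≈ 57.83%.

Employed = 134.40 million.
Unemployed = 1.28 + 6.66 = 7.94 million (jobless and actively searching, or on temporary layoff).
Labor force = 134.40 + 7.94 = 142.34 million.
Not in labor force = 71.28 + 17.02 + 12.72 + 2.78 = 103.80 million (those not working and not actively searching are outside the labor force — including those who want a job but have given up searching).
Civilian working-age population = 142.34 + 103.80 = 246.14 million.
Unemployment rate = 7.94 / 142.34 = 5.58%.
Labor force participation rate = 142.34 / 246.14 = 57.83%.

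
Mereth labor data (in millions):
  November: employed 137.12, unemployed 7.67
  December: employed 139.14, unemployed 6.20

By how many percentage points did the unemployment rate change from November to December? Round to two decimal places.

November: labor force = 137.12 + 7.67 = 144.79; u = 7.67/144.79 = 5.30%.
December: labor force = 139.14 + 6.20 = 145.34; u = 6.20/145.34 = 4.27%.
Change = 4.27% − 5.30% = −1.03 pp.

The unemployment rate changed by −1.03 percentage points.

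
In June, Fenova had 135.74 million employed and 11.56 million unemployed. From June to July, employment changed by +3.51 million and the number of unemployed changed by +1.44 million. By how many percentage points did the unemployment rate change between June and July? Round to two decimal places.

The unemployment rate changed by +0.69 percentage points.

June: labor force = 135.74 + 11.56 = 147.30; u = 11.56/147.30 = 7.85%.
July: labor force = 139.25 + 13.00 = 152.25; u = 13.00/152.25 = 8.54%.
Change = 8.54% − 7.85% = +0.69 pp.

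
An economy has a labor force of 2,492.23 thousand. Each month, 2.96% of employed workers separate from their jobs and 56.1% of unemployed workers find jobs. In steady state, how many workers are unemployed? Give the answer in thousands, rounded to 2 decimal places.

Steady-state unemployment rate u* = s/(s+f) = 2.96/(2.96+56.1) = 0.050119.
Unemployed = u* × labor force = 0.050119 × 2,492.23 ≈ 124.91 thousand.

About 124.91 thousand are unemployed in steady state.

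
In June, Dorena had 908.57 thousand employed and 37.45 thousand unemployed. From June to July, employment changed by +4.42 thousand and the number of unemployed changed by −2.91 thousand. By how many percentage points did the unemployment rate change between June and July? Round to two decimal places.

The unemployment rate changed by −0.31 percentage points.

June: labor force = 908.57 + 37.45 = 946.02; u = 37.45/946.02 = 3.96%.
July: labor force = 912.99 + 34.54 = 947.53; u = 34.54/947.53 = 3.65%.
Change = 3.65% − 3.96% = −0.31 pp.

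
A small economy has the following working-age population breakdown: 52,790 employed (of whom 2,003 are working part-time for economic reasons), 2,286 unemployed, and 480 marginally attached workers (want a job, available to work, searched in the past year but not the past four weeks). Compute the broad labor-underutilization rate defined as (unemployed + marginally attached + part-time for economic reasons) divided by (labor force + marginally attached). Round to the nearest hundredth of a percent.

Broad underutilization rate ≈ 8.58%.

Labor force = 52,790 + 2,286 = 55,076.
Numerator = 2,286 + 480 + 2,003 = 4,769.
Denominator = 55,076 + 480 = 55,556.
Broad rate = 4,769 / 55,556 = 8.58%.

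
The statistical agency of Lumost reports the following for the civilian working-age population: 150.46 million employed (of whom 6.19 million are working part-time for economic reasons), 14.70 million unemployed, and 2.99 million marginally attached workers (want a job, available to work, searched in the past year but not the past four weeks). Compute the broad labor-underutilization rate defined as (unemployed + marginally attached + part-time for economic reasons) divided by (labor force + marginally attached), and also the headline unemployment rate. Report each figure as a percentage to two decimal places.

Labor force = 150.46 + 14.70 = 165.16 million.
Numerator = 14.70 + 2.99 + 6.19 = 23.88 million.
Denominator = 165.16 + 2.99 = 168.15 million.
Broad rate = 23.88 / 168.15 = 14.20%.
Headline unemployment rate = 14.70 / 165.16 = 8.90%.

Broad underutilization rate ≈ 14.20%; headline unemployment rate ≈ 8.90%.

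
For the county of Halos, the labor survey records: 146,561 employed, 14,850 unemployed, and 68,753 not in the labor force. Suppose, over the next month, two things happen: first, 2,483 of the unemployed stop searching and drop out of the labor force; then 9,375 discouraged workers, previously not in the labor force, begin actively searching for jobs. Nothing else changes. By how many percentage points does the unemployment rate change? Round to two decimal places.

Initially, labor force = 146,561 + 14,850 = 161,411, so u = 14,850/161,411 = 9.20%.
After the first change, unemployed and labor force both fall by 2,483 → E = 146,561, U = 12,367, labor force = 158,928.
After the second change, unemployed and labor force both rise by 9,375 → E = 146,561, U = 21,742, labor force = 168,303.
New unemployment rate = 21,742 / 168,303 = 12.92%.
Change = 12.92% − 9.20% = +3.72 percentage points.

The unemployment rate changes by +3.72 percentage points.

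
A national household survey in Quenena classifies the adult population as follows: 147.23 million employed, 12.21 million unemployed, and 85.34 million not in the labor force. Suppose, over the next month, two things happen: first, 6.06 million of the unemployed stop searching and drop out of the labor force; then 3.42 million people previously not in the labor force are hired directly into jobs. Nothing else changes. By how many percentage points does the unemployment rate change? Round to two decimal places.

The unemployment rate changes by −3.74 percentage points.

Initially, labor force = 147.23 + 12.21 = 159.44 million, so u = 12.21/159.44 = 7.66%.
After the first change, unemployed and labor force both fall by 6.06 → E = 147.23, U = 6.15, labor force = 153.38 million.
After the second change, employed and labor force both rise by 3.42; unemployed unchanged → E = 150.65, U = 6.15, labor force = 156.80 million.
New unemployment rate = 6.15 / 156.80 = 3.92%.
Change = 3.92% − 7.66% = −3.74 percentage points.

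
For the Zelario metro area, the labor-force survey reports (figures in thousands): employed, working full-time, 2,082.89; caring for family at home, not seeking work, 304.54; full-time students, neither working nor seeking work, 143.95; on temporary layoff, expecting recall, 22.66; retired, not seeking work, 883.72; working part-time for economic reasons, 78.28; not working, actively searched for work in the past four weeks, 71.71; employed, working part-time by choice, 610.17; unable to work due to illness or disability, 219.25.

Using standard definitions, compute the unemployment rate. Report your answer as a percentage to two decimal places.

Employed = 2,082.89 + 78.28 + 610.17 = 2,771.34 thousand (anyone who worked, including part-time for economic reasons, counts as employed).
Unemployed = 22.66 + 71.71 = 94.37 thousand (jobless and actively searching, or on temporary layoff).
Labor force = 2,771.34 + 94.37 = 2,865.71 thousand.
Unemployment rate = 94.37 / 2,865.71 = 3.29%.

Unemployment rate ≈ 3.29%.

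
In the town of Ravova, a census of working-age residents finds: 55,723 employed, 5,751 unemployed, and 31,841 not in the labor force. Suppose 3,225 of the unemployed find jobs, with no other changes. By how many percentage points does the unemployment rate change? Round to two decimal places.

Initially, labor force = 55,723 + 5,751 = 61,474, so u = 5,751/61,474 = 9.36%.
After the change, unemployed falls and employed rises by 3,225; labor force unchanged → E = 58,948, U = 2,526, labor force = 61,474.
New unemployment rate = 2,526 / 61,474 = 4.11%.
Change = 4.11% − 9.36% = −5.25 percentage points.

The unemployment rate changes by −5.25 percentage points.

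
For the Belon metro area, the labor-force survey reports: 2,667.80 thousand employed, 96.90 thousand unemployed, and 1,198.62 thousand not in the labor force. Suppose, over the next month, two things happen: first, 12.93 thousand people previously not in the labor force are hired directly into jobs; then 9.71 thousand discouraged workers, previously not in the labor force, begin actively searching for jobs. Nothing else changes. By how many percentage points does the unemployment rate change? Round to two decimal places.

The unemployment rate changes by +0.32 percentage points.

Initially, labor force = 2,667.80 + 96.90 = 2,764.70 thousand, so u = 96.90/2,764.70 = 3.50%.
After the first change, employed and labor force both rise by 12.93; unemployed unchanged → E = 2,680.73, U = 96.90, labor force = 2,777.63 thousand.
After the second change, unemployed and labor force both rise by 9.71 → E = 2,680.73, U = 106.61, labor force = 2,787.34 thousand.
New unemployment rate = 106.61 / 2,787.34 = 3.82%.
Change = 3.82% − 3.50% = +0.32 percentage points.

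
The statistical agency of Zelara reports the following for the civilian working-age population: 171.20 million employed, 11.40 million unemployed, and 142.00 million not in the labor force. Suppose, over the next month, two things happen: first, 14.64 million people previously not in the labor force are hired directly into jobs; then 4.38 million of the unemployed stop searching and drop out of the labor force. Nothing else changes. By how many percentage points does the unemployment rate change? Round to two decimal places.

The unemployment rate changes by −2.60 percentage points.

Initially, labor force = 171.20 + 11.40 = 182.60 million, so u = 11.40/182.60 = 6.24%.
After the first change, employed and labor force both rise by 14.64; unemployed unchanged → E = 185.84, U = 11.40, labor force = 197.24 million.
After the second change, unemployed and labor force both fall by 4.38 → E = 185.84, U = 7.02, labor force = 192.86 million.
New unemployment rate = 7.02 / 192.86 = 3.64%.
Change = 3.64% − 6.24% = −2.60 percentage points.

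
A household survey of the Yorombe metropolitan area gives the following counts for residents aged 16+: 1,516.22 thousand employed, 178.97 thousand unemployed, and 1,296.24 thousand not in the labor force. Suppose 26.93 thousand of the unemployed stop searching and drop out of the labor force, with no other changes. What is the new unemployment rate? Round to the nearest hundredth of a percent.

New unemployment rate ≈ 9.11%.

Initially, labor force = 1,516.22 + 178.97 = 1,695.19 thousand, so u = 178.97/1,695.19 = 10.56%.
After the change, unemployed and labor force both fall by 26.93 → E = 1,516.22, U = 152.04, labor force = 1,668.26 thousand.
New unemployment rate = 152.04 / 1,668.26 = 9.11%.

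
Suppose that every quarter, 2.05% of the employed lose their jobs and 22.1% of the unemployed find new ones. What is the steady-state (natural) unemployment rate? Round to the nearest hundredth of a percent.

At steady state the flows balance: s·E = f·U, so U/(E+U) = s/(s+f).
u* = 2.05 / (2.05 + 22.1) = 2.05 / 24.15 = 8.49%.

Steady-state unemployment rate ≈ 8.49%.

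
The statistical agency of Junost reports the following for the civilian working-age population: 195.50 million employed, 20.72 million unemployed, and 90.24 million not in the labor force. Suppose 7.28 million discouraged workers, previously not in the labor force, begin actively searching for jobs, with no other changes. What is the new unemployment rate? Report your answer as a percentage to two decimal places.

New unemployment rate ≈ 12.53%.

Initially, labor force = 195.50 + 20.72 = 216.22 million, so u = 20.72/216.22 = 9.58%.
After the change, unemployed and labor force both rise by 7.28 → E = 195.50, U = 28.00, labor force = 223.50 million.
New unemployment rate = 28.00 / 223.50 = 12.53%.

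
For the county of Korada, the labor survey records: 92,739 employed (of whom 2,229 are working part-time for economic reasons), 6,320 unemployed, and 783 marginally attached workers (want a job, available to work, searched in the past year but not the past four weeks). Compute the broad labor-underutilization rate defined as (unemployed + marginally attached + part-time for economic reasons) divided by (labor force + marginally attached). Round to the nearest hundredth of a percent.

Broad underutilization rate ≈ 9.35%.

Labor force = 92,739 + 6,320 = 99,059.
Numerator = 6,320 + 783 + 2,229 = 9,332.
Denominator = 99,059 + 783 = 99,842.
Broad rate = 9,332 / 99,842 = 9.35%.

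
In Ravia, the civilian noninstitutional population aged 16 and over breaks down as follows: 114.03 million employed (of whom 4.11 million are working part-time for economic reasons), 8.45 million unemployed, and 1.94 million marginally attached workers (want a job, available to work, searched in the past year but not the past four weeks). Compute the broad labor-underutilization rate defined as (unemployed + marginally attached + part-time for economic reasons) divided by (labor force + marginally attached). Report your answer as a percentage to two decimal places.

Broad underutilization rate ≈ 11.65%.

Labor force = 114.03 + 8.45 = 122.48 million.
Numerator = 8.45 + 1.94 + 4.11 = 14.50 million.
Denominator = 122.48 + 1.94 = 124.42 million.
Broad rate = 14.50 / 124.42 = 11.65%.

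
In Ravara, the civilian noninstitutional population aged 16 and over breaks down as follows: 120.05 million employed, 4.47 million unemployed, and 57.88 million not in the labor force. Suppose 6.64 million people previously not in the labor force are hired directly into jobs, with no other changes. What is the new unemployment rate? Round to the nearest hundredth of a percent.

New unemployment rate ≈ 3.41%.

Initially, labor force = 120.05 + 4.47 = 124.52 million, so u = 4.47/124.52 = 3.59%.
After the change, employed and labor force both rise by 6.64; unemployed unchanged → E = 126.69, U = 4.47, labor force = 131.16 million.
New unemployment rate = 4.47 / 131.16 = 3.41%.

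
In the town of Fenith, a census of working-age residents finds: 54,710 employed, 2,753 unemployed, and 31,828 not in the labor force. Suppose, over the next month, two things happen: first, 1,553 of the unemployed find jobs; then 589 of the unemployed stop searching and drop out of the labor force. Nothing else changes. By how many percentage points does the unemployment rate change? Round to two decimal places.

Initially, labor force = 54,710 + 2,753 = 57,463, so u = 2,753/57,463 = 4.79%.
After the first change, unemployed falls and employed rises by 1,553; labor force unchanged → E = 56,263, U = 1,200, labor force = 57,463.
After the second change, unemployed and labor force both fall by 589 → E = 56,263, U = 611, labor force = 56,874.
New unemployment rate = 611 / 56,874 = 1.07%.
Change = 1.07% − 4.79% = −3.72 percentage points.

The unemployment rate changes by −3.72 percentage points.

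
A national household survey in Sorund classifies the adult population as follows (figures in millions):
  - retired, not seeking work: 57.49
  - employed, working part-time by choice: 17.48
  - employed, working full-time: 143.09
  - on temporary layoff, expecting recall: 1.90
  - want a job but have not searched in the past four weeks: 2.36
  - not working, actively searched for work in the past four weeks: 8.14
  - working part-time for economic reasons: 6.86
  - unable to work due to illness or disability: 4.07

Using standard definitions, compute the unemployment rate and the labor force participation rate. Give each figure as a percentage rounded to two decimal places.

Unemployment rate ≈ 5.66%; labor force participation rate ≈ 73.52%.

Employed = 17.48 + 143.09 + 6.86 = 167.43 million (anyone who worked, including part-time for economic reasons, counts as employed).
Unemployed = 1.90 + 8.14 = 10.04 million (jobless and actively searching, or on temporary layoff).
Labor force = 167.43 + 10.04 = 177.47 million.
Not in labor force = 57.49 + 2.36 + 4.07 = 63.92 million (those not working and not actively searching are outside the labor force — including those who want a job but have given up searching).
Civilian working-age population = 177.47 + 63.92 = 241.39 million.
Unemployment rate = 10.04 / 177.47 = 5.66%.
Labor force participation rate = 177.47 / 241.39 = 73.52%.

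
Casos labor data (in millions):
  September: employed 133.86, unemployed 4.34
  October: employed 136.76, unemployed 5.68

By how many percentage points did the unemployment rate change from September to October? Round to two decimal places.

The unemployment rate changed by +0.85 percentage points.

September: labor force = 133.86 + 4.34 = 138.20; u = 4.34/138.20 = 3.14%.
October: labor force = 136.76 + 5.68 = 142.44; u = 5.68/142.44 = 3.99%.
Change = 3.99% − 3.14% = +0.85 pp.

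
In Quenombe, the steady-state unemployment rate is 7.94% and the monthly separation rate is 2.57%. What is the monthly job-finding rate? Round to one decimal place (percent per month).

From u* = s/(s+f): f = s·(1−u)/u.
f = 2.57 × (1 − 0.0794) / 0.0794 = 2.3659 / 0.0794 ≈ 29.8% per month.

Job-finding rate ≈ 29.8% per month.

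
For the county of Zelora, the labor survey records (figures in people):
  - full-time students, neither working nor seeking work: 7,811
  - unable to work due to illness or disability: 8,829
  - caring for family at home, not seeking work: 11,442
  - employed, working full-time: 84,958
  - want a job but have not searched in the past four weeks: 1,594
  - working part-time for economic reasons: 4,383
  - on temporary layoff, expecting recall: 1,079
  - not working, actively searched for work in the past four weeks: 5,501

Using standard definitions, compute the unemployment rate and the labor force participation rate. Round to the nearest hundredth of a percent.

Unemployment rate ≈ 6.86%; labor force participation rate ≈ 76.37%.

Employed = 84,958 + 4,383 = 89,341 (anyone who worked, including part-time for economic reasons, counts as employed).
Unemployed = 1,079 + 5,501 = 6,580 (jobless and actively searching, or on temporary layoff).
Labor force = 89,341 + 6,580 = 95,921.
Not in labor force = 7,811 + 8,829 + 11,442 + 1,594 = 29,676 (those not working and not actively searching are outside the labor force — including those who want a job but have given up searching).
Civilian working-age population = 95,921 + 29,676 = 125,597.
Unemployment rate = 6,580 / 95,921 = 6.86%.
Labor force participation rate = 95,921 / 125,597 = 76.37%.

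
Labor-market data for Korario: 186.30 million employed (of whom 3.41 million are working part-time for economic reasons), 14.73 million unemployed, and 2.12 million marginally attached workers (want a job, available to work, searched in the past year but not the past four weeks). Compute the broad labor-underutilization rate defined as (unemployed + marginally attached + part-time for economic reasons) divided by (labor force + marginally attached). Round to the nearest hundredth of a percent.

Broad underutilization rate ≈ 9.97%.

Labor force = 186.30 + 14.73 = 201.03 million.
Numerator = 14.73 + 2.12 + 3.41 = 20.26 million.
Denominator = 201.03 + 2.12 = 203.15 million.
Broad rate = 20.26 / 203.15 = 9.97%.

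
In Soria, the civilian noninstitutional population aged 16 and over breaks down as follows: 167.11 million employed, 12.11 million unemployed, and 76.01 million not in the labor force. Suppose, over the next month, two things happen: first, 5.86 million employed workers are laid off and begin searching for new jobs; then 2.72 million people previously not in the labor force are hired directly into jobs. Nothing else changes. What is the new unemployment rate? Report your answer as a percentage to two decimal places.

New unemployment rate ≈ 9.88%.

Initially, labor force = 167.11 + 12.11 = 179.22 million, so u = 12.11/179.22 = 6.76%.
After the first change, employed falls and unemployed rises by 5.86; labor force unchanged → E = 161.25, U = 17.97, labor force = 179.22 million.
After the second change, employed and labor force both rise by 2.72; unemployed unchanged → E = 163.97, U = 17.97, labor force = 181.94 million.
New unemployment rate = 17.97 / 181.94 = 9.88%.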